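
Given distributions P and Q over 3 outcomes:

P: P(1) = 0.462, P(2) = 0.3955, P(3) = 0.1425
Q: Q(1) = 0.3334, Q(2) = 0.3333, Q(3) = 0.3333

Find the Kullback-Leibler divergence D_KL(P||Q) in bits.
0.1404 bits

D_KL(P||Q) = Σ P(x) log₂(P(x)/Q(x))

Computing term by term:
  P(1)·log₂(P(1)/Q(1)) = 0.462·log₂(0.462/0.3334) = 0.21744
  P(2)·log₂(P(2)/Q(2)) = 0.3955·log₂(0.3955/0.3333) = 0.09763
  P(3)·log₂(P(3)/Q(3)) = 0.1425·log₂(0.1425/0.3333) = -0.17468

D_KL(P||Q) = 0.21744 + 0.09763 - 0.17468 = 0.14039 ≈ 0.1404 bits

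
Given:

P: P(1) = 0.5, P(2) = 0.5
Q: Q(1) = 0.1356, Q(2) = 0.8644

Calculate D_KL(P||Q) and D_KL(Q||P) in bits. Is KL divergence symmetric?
D_KL(P||Q) = 0.5464 bits, D_KL(Q||P) = 0.4274 bits. No, KL divergence is not symmetric.

D_KL(P||Q) = Σ P(x) log₂(P(x)/Q(x))

Computing term by term:
  P(1)·log₂(P(1)/Q(1)) = 0.5·log₂(0.5/0.1356) = 0.94129
  P(2)·log₂(P(2)/Q(2)) = 0.5·log₂(0.5/0.8644) = -0.39489

D_KL(P||Q) = 0.94129 - 0.39489 = 0.54640 ≈ 0.5464 bits

D_KL(Q||P) = Σ Q(x) log₂(Q(x)/P(x))

Computing term by term:
  Q(1)·log₂(Q(1)/P(1)) = 0.1356·log₂(0.1356/0.5) = -0.25528
  Q(2)·log₂(Q(2)/P(2)) = 0.8644·log₂(0.8644/0.5) = 0.68268

D_KL(Q||P) = -0.25528 + 0.68268 = 0.42740 ≈ 0.4274 bits

These are NOT equal (difference: 0.1190 bits). KL divergence is asymmetric: D_KL(P||Q) ≠ D_KL(Q||P) in general.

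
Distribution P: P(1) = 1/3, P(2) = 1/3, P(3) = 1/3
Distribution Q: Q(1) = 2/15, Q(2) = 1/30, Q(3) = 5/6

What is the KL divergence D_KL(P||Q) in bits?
1.1073 bits

D_KL(P||Q) = Σ P(x) log₂(P(x)/Q(x))

Computing term by term:
  P(1)·log₂(P(1)/Q(1)) = (1/3)·log₂((1/3)/(2/15)) = 0.44064
  P(2)·log₂(P(2)/Q(2)) = (1/3)·log₂((1/3)/(1/30)) = 1.10731
  P(3)·log₂(P(3)/Q(3)) = (1/3)·log₂((1/3)/(5/6)) = -0.44064

D_KL(P||Q) = 0.44064 + 1.10731 - 0.44064 = 1.10731 ≈ 1.1073 bits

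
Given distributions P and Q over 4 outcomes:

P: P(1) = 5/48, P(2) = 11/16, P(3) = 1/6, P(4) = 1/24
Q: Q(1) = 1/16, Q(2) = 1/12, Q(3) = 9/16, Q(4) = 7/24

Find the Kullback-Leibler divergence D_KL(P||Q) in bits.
1.7603 bits

D_KL(P||Q) = Σ P(x) log₂(P(x)/Q(x))

Computing term by term:
  P(1)·log₂(P(1)/Q(1)) = (5/48)·log₂((5/48)/(1/16)) = 0.07677
  P(2)·log₂(P(2)/Q(2)) = (11/16)·log₂((11/16)/(1/12)) = 2.09302
  P(3)·log₂(P(3)/Q(3)) = (1/6)·log₂((1/6)/(9/16)) = -0.29248
  P(4)·log₂(P(4)/Q(4)) = (1/24)·log₂((1/24)/(7/24)) = -0.11697

D_KL(P||Q) = 0.07677 + 2.09302 - 0.29248 - 0.11697 = 1.76034 ≈ 1.7603 bits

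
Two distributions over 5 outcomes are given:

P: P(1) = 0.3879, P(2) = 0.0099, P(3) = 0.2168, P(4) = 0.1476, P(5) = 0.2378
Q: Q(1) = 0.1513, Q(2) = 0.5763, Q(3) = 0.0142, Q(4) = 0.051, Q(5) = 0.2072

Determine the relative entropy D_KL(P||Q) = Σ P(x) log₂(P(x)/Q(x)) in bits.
1.5949 bits

D_KL(P||Q) = Σ P(x) log₂(P(x)/Q(x))

Computing term by term:
  P(1)·log₂(P(1)/Q(1)) = 0.3879·log₂(0.3879/0.1513) = 0.52687
  P(2)·log₂(P(2)/Q(2)) = 0.0099·log₂(0.0099/0.5763) = -0.05805
  P(3)·log₂(P(3)/Q(3)) = 0.2168·log₂(0.2168/0.0142) = 0.85254
  P(4)·log₂(P(4)/Q(4)) = 0.1476·log₂(0.1476/0.051) = 0.22629
  P(5)·log₂(P(5)/Q(5)) = 0.2378·log₂(0.2378/0.2072) = 0.04726

D_KL(P||Q) = 0.52687 - 0.05805 + 0.85254 + 0.22629 + 0.04726 = 1.59491 ≈ 1.5949 bits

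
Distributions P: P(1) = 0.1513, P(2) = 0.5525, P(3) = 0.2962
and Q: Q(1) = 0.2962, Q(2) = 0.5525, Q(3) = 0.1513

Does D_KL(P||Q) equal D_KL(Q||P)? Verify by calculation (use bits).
D_KL(P||Q) = 0.1404 bits, D_KL(Q||P) = 0.1404 bits. Yes — for this pair D_KL(P||Q) = D_KL(Q||P).

D_KL(P||Q) = Σ P(x) log₂(P(x)/Q(x))

Computing term by term:
  P(1)·log₂(P(1)/Q(1)) = 0.1513·log₂(0.1513/0.2962) = -0.14663
  P(2)·log₂(P(2)/Q(2)) = 0.5525·log₂(0.5525/0.5525) = 0.00000
  P(3)·log₂(P(3)/Q(3)) = 0.2962·log₂(0.2962/0.1513) = 0.28707

D_KL(P||Q) = -0.14663 + 0.00000 + 0.28707 = 0.14044 ≈ 0.1404 bits

D_KL(Q||P) = Σ Q(x) log₂(Q(x)/P(x))

Computing term by term:
  Q(1)·log₂(Q(1)/P(1)) = 0.2962·log₂(0.2962/0.1513) = 0.28707
  Q(2)·log₂(Q(2)/P(2)) = 0.5525·log₂(0.5525/0.5525) = 0.00000
  Q(3)·log₂(Q(3)/P(3)) = 0.1513·log₂(0.1513/0.2962) = -0.14663

D_KL(Q||P) = 0.28707 + 0.00000 - 0.14663 = 0.14044 ≈ 0.1404 bits

These ARE equal here. Q is P with outcomes relabeled (Q(1) = P(3), Q(3) = P(1)) by a relabeling that is its own inverse, so the two sums contain exactly the same terms in a different order. This is a special case — KL divergence is not symmetric in general: D_KL(P||Q) ≠ D_KL(Q||P) for most P, Q.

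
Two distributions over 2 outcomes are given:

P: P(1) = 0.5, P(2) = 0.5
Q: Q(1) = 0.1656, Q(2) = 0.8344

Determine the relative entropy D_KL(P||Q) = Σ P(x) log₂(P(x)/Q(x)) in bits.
0.4277 bits

D_KL(P||Q) = Σ P(x) log₂(P(x)/Q(x))

Computing term by term:
  P(1)·log₂(P(1)/Q(1)) = 0.5·log₂(0.5/0.1656) = 0.79711
  P(2)·log₂(P(2)/Q(2)) = 0.5·log₂(0.5/0.8344) = -0.36941

D_KL(P||Q) = 0.79711 - 0.36941 = 0.42770 ≈ 0.4277 bits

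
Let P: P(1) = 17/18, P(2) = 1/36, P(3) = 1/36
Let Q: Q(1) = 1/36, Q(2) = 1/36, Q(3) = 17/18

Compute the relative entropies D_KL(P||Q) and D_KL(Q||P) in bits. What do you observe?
D_KL(P||Q) = 4.6635 bits, D_KL(Q||P) = 4.6635 bits. The two directions give the same value here, because Q is a self-inverse relabeling of P; in general KL divergence is asymmetric.

D_KL(P||Q) = Σ P(x) log₂(P(x)/Q(x))

Computing term by term:
  P(1)·log₂(P(1)/Q(1)) = (17/18)·log₂((17/18)/(1/36)) = 4.80483
  P(2)·log₂(P(2)/Q(2)) = (1/36)·log₂((1/36)/(1/36)) = 0.00000
  P(3)·log₂(P(3)/Q(3)) = (1/36)·log₂((1/36)/(17/18)) = -0.14132

D_KL(P||Q) = 4.80483 + 0.00000 - 0.14132 = 4.66351 ≈ 4.6635 bits

D_KL(Q||P) = Σ Q(x) log₂(Q(x)/P(x))

Computing term by term:
  Q(1)·log₂(Q(1)/P(1)) = (1/36)·log₂((1/36)/(17/18)) = -0.14132
  Q(2)·log₂(Q(2)/P(2)) = (1/36)·log₂((1/36)/(1/36)) = 0.00000
  Q(3)·log₂(Q(3)/P(3)) = (17/18)·log₂((17/18)/(1/36)) = 4.80483

D_KL(Q||P) = -0.14132 + 0.00000 + 4.80483 = 4.66351 ≈ 4.6635 bits

These ARE equal here. Q is P with outcomes relabeled (Q(1) = P(3), Q(3) = P(1)) by a relabeling that is its own inverse, so the two sums contain exactly the same terms in a different order. This is a special case — KL divergence is not symmetric in general: D_KL(P||Q) ≠ D_KL(Q||P) for most P, Q.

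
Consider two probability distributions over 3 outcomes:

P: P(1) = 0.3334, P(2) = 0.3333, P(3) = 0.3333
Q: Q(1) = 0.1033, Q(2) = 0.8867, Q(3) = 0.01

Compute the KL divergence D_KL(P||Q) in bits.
1.7792 bits

D_KL(P||Q) = Σ P(x) log₂(P(x)/Q(x))

Computing term by term:
  P(1)·log₂(P(1)/Q(1)) = 0.3334·log₂(0.3334/0.1033) = 0.56358
  P(2)·log₂(P(2)/Q(2)) = 0.3333·log₂(0.3333/0.8867) = -0.47049
  P(3)·log₂(P(3)/Q(3)) = 0.3333·log₂(0.3333/0.01) = 1.68608

D_KL(P||Q) = 0.56358 - 0.47049 + 1.68608 = 1.77917 ≈ 1.7792 bits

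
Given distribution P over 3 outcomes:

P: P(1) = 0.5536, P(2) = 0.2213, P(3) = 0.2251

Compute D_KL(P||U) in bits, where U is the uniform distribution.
0.1469 bits

U(i) = 1/3 for all i

D_KL(P||U) = Σ P(x) log₂(P(x) / (1/3))
           = Σ P(x) log₂(P(x)) + log₂(3)
           = log₂(3) - H(P)

H(P) = -Σ P(x) log₂(P(x)):
  -P(1)·log₂(P(1)) = -(0.5536)·log₂(0.5536) = 0.47227
  -P(2)·log₂(P(2)) = -(0.2213)·log₂(0.2213) = 0.48153
  -P(3)·log₂(P(3)) = -(0.2251)·log₂(0.2251) = 0.48427
H(P) = 0.47227 + 0.48153 + 0.48427 = 1.43807 bits

log₂(3) = 1.58496 bits

D_KL(P||U) = 1.58496 - 1.43807 = 0.14689 ≈ 0.1469 bits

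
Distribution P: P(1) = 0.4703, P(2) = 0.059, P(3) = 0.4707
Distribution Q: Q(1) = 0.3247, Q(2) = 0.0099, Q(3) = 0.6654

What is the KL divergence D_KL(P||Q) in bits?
0.1682 bits

D_KL(P||Q) = Σ P(x) log₂(P(x)/Q(x))

Computing term by term:
  P(1)·log₂(P(1)/Q(1)) = 0.4703·log₂(0.4703/0.3247) = 0.25136
  P(2)·log₂(P(2)/Q(2)) = 0.059·log₂(0.059/0.0099) = 0.15194
  P(3)·log₂(P(3)/Q(3)) = 0.4707·log₂(0.4707/0.6654) = -0.23507

D_KL(P||Q) = 0.25136 + 0.15194 - 0.23507 = 0.16823 ≈ 0.1682 bits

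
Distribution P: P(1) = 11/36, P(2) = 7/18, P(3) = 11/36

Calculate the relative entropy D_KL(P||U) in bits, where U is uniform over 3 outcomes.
0.0098 bits

U(i) = 1/3 for all i

D_KL(P||U) = Σ P(x) log₂(P(x) / (1/3))
           = Σ P(x) log₂(P(x)) + log₂(3)
           = log₂(3) - H(P)

H(P) = -Σ P(x) log₂(P(x)):
  -P(1)·log₂(P(1)) = -(11/36)·log₂(11/36) = 0.52265
  -P(2)·log₂(P(2)) = -(7/18)·log₂(7/18) = 0.52989
  -P(3)·log₂(P(3)) = -(11/36)·log₂(11/36) = 0.52265
H(P) = 0.52265 + 0.52989 + 0.52265 = 1.57519 bits

log₂(3) = 1.58496 bits

D_KL(P||U) = 1.58496 - 1.57519 = 0.00977 ≈ 0.0098 bits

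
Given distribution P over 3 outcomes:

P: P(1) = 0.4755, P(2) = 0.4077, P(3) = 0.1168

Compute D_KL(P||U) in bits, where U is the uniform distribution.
0.1854 bits

U(i) = 1/3 for all i

D_KL(P||U) = Σ P(x) log₂(P(x) / (1/3))
           = Σ P(x) log₂(P(x)) + log₂(3)
           = log₂(3) - H(P)

H(P) = -Σ P(x) log₂(P(x)):
  -P(1)·log₂(P(1)) = -(0.4755)·log₂(0.4755) = 0.50997
  -P(2)·log₂(P(2)) = -(0.4077)·log₂(0.4077) = 0.52774
  -P(3)·log₂(P(3)) = -(0.1168)·log₂(0.1168) = 0.36183
H(P) = 0.50997 + 0.52774 + 0.36183 = 1.39954 bits

log₂(3) = 1.58496 bits

D_KL(P||U) = 1.58496 - 1.39954 = 0.18542 ≈ 0.1854 bits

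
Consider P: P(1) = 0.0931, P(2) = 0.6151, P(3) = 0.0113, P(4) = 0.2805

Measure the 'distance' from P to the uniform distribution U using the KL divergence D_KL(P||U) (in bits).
0.6624 bits

U(i) = 1/4 for all i

D_KL(P||U) = Σ P(x) log₂(P(x) / (1/4))
           = Σ P(x) log₂(P(x)) + log₂(4)
           = log₂(4) - H(P)

H(P) = -Σ P(x) log₂(P(x)):
  -P(1)·log₂(P(1)) = -(0.0931)·log₂(0.0931) = 0.31887
  -P(2)·log₂(P(2)) = -(0.6151)·log₂(0.6151) = 0.43125
  -P(3)·log₂(P(3)) = -(0.0113)·log₂(0.0113) = 0.07308
  -P(4)·log₂(P(4)) = -(0.2805)·log₂(0.2805) = 0.51442
H(P) = 0.31887 + 0.43125 + 0.07308 + 0.51442 = 1.33762 bits

log₂(4) = 2.00000 bits

D_KL(P||U) = 2.00000 - 1.33762 = 0.66238 ≈ 0.6624 bits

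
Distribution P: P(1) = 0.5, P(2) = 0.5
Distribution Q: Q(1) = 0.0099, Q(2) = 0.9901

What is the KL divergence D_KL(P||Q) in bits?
2.3364 bits

D_KL(P||Q) = Σ P(x) log₂(P(x)/Q(x))

Computing term by term:
  P(1)·log₂(P(1)/Q(1)) = 0.5·log₂(0.5/0.0099) = 2.82918
  P(2)·log₂(P(2)/Q(2)) = 0.5·log₂(0.5/0.9901) = -0.49282

D_KL(P||Q) = 2.82918 - 0.49282 = 2.33636 ≈ 2.3364 bits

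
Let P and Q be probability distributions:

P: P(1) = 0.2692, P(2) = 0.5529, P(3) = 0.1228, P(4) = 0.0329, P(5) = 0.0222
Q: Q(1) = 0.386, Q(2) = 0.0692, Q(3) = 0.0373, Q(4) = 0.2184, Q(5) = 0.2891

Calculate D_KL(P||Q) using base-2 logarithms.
1.5568 bits

D_KL(P||Q) = Σ P(x) log₂(P(x)/Q(x))

Computing term by term:
  P(1)·log₂(P(1)/Q(1)) = 0.2692·log₂(0.2692/0.386) = -0.13996
  P(2)·log₂(P(2)/Q(2)) = 0.5529·log₂(0.5529/0.0692) = 1.65769
  P(3)·log₂(P(3)/Q(3)) = 0.1228·log₂(0.1228/0.0373) = 0.21110
  P(4)·log₂(P(4)/Q(4)) = 0.0329·log₂(0.0329/0.2184) = -0.08984
  P(5)·log₂(P(5)/Q(5)) = 0.0222·log₂(0.0222/0.2891) = -0.08221

D_KL(P||Q) = -0.13996 + 1.65769 + 0.21110 - 0.08984 - 0.08221 = 1.55678 ≈ 1.5568 bits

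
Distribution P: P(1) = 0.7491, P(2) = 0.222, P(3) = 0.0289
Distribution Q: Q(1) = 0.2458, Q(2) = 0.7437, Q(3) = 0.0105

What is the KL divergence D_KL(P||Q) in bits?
0.8593 bits

D_KL(P||Q) = Σ P(x) log₂(P(x)/Q(x))

Computing term by term:
  P(1)·log₂(P(1)/Q(1)) = 0.7491·log₂(0.7491/0.2458) = 1.20431
  P(2)·log₂(P(2)/Q(2)) = 0.222·log₂(0.222/0.7437) = -0.38720
  P(3)·log₂(P(3)/Q(3)) = 0.0289·log₂(0.0289/0.0105) = 0.04221

D_KL(P||Q) = 1.20431 - 0.38720 + 0.04221 = 0.85932 ≈ 0.8593 bits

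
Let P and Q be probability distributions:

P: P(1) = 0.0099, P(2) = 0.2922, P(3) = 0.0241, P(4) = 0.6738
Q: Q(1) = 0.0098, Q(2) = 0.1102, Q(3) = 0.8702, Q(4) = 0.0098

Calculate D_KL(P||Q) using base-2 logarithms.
4.3990 bits

D_KL(P||Q) = Σ P(x) log₂(P(x)/Q(x))

Computing term by term:
  P(1)·log₂(P(1)/Q(1)) = 0.0099·log₂(0.0099/0.0098) = 0.00015
  P(2)·log₂(P(2)/Q(2)) = 0.2922·log₂(0.2922/0.1102) = 0.41108
  P(3)·log₂(P(3)/Q(3)) = 0.0241·log₂(0.0241/0.8702) = -0.12470
  P(4)·log₂(P(4)/Q(4)) = 0.6738·log₂(0.6738/0.0098) = 4.11247

D_KL(P||Q) = 0.00015 + 0.41108 - 0.12470 + 4.11247 = 4.39900 ≈ 4.3990 bits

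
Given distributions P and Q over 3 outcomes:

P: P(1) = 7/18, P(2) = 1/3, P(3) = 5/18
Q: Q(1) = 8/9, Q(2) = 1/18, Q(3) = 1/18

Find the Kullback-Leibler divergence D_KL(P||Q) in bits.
1.0428 bits

D_KL(P||Q) = Σ P(x) log₂(P(x)/Q(x))

Computing term by term:
  P(1)·log₂(P(1)/Q(1)) = (7/18)·log₂((7/18)/(8/9)) = -0.46381
  P(2)·log₂(P(2)/Q(2)) = (1/3)·log₂((1/3)/(1/18)) = 0.86165
  P(3)·log₂(P(3)/Q(3)) = (5/18)·log₂((5/18)/(1/18)) = 0.64498

D_KL(P||Q) = -0.46381 + 0.86165 + 0.64498 = 1.04282 ≈ 1.0428 bits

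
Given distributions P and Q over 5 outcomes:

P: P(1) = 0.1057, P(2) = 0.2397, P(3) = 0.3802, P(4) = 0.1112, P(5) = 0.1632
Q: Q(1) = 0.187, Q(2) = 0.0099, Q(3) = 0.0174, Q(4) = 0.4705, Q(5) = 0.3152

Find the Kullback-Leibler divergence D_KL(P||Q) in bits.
2.3204 bits

D_KL(P||Q) = Σ P(x) log₂(P(x)/Q(x))

Computing term by term:
  P(1)·log₂(P(1)/Q(1)) = 0.1057·log₂(0.1057/0.187) = -0.08700
  P(2)·log₂(P(2)/Q(2)) = 0.2397·log₂(0.2397/0.0099) = 1.10206
  P(3)·log₂(P(3)/Q(3)) = 0.3802·log₂(0.3802/0.0174) = 1.69174
  P(4)·log₂(P(4)/Q(4)) = 0.1112·log₂(0.1112/0.4705) = -0.23141
  P(5)·log₂(P(5)/Q(5)) = 0.1632·log₂(0.1632/0.3152) = -0.15498

D_KL(P||Q) = -0.08700 + 1.10206 + 1.69174 - 0.23141 - 0.15498 = 2.32041 ≈ 2.3204 bits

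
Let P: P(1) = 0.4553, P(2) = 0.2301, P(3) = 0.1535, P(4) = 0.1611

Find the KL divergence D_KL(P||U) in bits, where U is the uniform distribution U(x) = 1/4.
0.1561 bits

U(i) = 1/4 for all i

D_KL(P||U) = Σ P(x) log₂(P(x) / (1/4))
           = Σ P(x) log₂(P(x)) + log₂(4)
           = log₂(4) - H(P)

H(P) = -Σ P(x) log₂(P(x)):
  -P(1)·log₂(P(1)) = -(0.4553)·log₂(0.4553) = 0.51682
  -P(2)·log₂(P(2)) = -(0.2301)·log₂(0.2301) = 0.48774
  -P(3)·log₂(P(3)) = -(0.1535)·log₂(0.1535) = 0.41502
  -P(4)·log₂(P(4)) = -(0.1611)·log₂(0.1611) = 0.42433
H(P) = 0.51682 + 0.48774 + 0.41502 + 0.42433 = 1.84391 bits

log₂(4) = 2.00000 bits

D_KL(P||U) = 2.00000 - 1.84391 = 0.15609 ≈ 0.1561 bits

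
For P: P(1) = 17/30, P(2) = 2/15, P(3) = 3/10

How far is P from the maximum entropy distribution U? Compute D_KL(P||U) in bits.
0.2119 bits

U(i) = 1/3 for all i

D_KL(P||U) = Σ P(x) log₂(P(x) / (1/3))
           = Σ P(x) log₂(P(x)) + log₂(3)
           = log₂(3) - H(P)

H(P) = -Σ P(x) log₂(P(x)):
  -P(1)·log₂(P(1)) = -(17/30)·log₂(17/30) = 0.46434
  -P(2)·log₂(P(2)) = -(2/15)·log₂(2/15) = 0.38759
  -P(3)·log₂(P(3)) = -(3/10)·log₂(3/10) = 0.52109
H(P) = 0.46434 + 0.38759 + 0.52109 = 1.37302 bits

log₂(3) = 1.58496 bits

D_KL(P||U) = 1.58496 - 1.37302 = 0.21194 ≈ 0.2119 bits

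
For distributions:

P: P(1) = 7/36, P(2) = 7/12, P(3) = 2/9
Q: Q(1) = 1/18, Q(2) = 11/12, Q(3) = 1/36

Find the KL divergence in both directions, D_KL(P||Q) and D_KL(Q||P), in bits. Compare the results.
D_KL(P||Q) = 0.6377 bits, D_KL(Q||P) = 0.4140 bits. D_KL(P||Q) is larger than D_KL(Q||P) by 0.2237 bits; the two directions differ.

D_KL(P||Q) = Σ P(x) log₂(P(x)/Q(x))

Computing term by term:
  P(1)·log₂(P(1)/Q(1)) = (7/36)·log₂((7/36)/(1/18)) = 0.35143
  P(2)·log₂(P(2)/Q(2)) = (7/12)·log₂((7/12)/(11/12)) = -0.38038
  P(3)·log₂(P(3)/Q(3)) = (2/9)·log₂((2/9)/(1/36)) = 0.66667

D_KL(P||Q) = 0.35143 - 0.38038 + 0.66667 = 0.63772 ≈ 0.6377 bits

D_KL(Q||P) = Σ Q(x) log₂(Q(x)/P(x))

Computing term by term:
  Q(1)·log₂(Q(1)/P(1)) = (1/18)·log₂((1/18)/(7/36)) = -0.10041
  Q(2)·log₂(Q(2)/P(2)) = (11/12)·log₂((11/12)/(7/12)) = 0.59774
  Q(3)·log₂(Q(3)/P(3)) = (1/36)·log₂((1/36)/(2/9)) = -0.08333

D_KL(Q||P) = -0.10041 + 0.59774 - 0.08333 = 0.41400 ≈ 0.4140 bits

These are NOT equal (difference: 0.2237 bits). KL divergence is asymmetric: D_KL(P||Q) ≠ D_KL(Q||P) in general.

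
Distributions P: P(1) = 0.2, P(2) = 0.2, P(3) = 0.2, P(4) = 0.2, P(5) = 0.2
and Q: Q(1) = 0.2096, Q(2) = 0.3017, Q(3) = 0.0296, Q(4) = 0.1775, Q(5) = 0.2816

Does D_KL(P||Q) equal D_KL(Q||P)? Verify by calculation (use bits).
D_KL(P||Q) = 0.3548 bits, D_KL(Q||P) = 0.2200 bits. No — D_KL(P||Q) ≠ D_KL(Q||P) for this pair.

D_KL(P||Q) = Σ P(x) log₂(P(x)/Q(x))

Computing term by term:
  P(1)·log₂(P(1)/Q(1)) = 0.2·log₂(0.2/0.2096) = -0.01353
  P(2)·log₂(P(2)/Q(2)) = 0.2·log₂(0.2/0.3017) = -0.11862
  P(3)·log₂(P(3)/Q(3)) = 0.2·log₂(0.2/0.0296) = 0.55127
  P(4)·log₂(P(4)/Q(4)) = 0.2·log₂(0.2/0.1775) = 0.03444
  P(5)·log₂(P(5)/Q(5)) = 0.2·log₂(0.2/0.2816) = -0.09873

D_KL(P||Q) = -0.01353 - 0.11862 + 0.55127 + 0.03444 - 0.09873 = 0.35483 ≈ 0.3548 bits

D_KL(Q||P) = Σ Q(x) log₂(Q(x)/P(x))

Computing term by term:
  Q(1)·log₂(Q(1)/P(1)) = 0.2096·log₂(0.2096/0.2) = 0.01418
  Q(2)·log₂(Q(2)/P(2)) = 0.3017·log₂(0.3017/0.2) = 0.17894
  Q(3)·log₂(Q(3)/P(3)) = 0.0296·log₂(0.0296/0.2) = -0.08159
  Q(4)·log₂(Q(4)/P(4)) = 0.1775·log₂(0.1775/0.2) = -0.03056
  Q(5)·log₂(Q(5)/P(5)) = 0.2816·log₂(0.2816/0.2) = 0.13901

D_KL(Q||P) = 0.01418 + 0.17894 - 0.08159 - 0.03056 + 0.13901 = 0.21998 ≈ 0.2200 bits

These are NOT equal (difference: 0.1348 bits). KL divergence is asymmetric: D_KL(P||Q) ≠ D_KL(Q||P) in general.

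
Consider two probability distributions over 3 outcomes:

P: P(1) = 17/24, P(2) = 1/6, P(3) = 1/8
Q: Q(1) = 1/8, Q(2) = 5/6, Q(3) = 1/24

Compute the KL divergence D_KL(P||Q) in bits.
1.5837 bits

D_KL(P||Q) = Σ P(x) log₂(P(x)/Q(x))

Computing term by term:
  P(1)·log₂(P(1)/Q(1)) = (17/24)·log₂((17/24)/(1/8)) = 1.77260
  P(2)·log₂(P(2)/Q(2)) = (1/6)·log₂((1/6)/(5/6)) = -0.38699
  P(3)·log₂(P(3)/Q(3)) = (1/8)·log₂((1/8)/(1/24)) = 0.19812

D_KL(P||Q) = 1.77260 - 0.38699 + 0.19812 = 1.58373 ≈ 1.5837 bits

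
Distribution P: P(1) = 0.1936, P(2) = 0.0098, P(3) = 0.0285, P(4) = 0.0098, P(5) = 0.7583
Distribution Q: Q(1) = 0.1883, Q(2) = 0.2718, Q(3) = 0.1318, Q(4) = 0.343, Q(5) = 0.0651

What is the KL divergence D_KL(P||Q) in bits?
2.5335 bits

D_KL(P||Q) = Σ P(x) log₂(P(x)/Q(x))

Computing term by term:
  P(1)·log₂(P(1)/Q(1)) = 0.1936·log₂(0.1936/0.1883) = 0.00775
  P(2)·log₂(P(2)/Q(2)) = 0.0098·log₂(0.0098/0.2718) = -0.04698
  P(3)·log₂(P(3)/Q(3)) = 0.0285·log₂(0.0285/0.1318) = -0.06297
  P(4)·log₂(P(4)/Q(4)) = 0.0098·log₂(0.0098/0.343) = -0.05027
  P(5)·log₂(P(5)/Q(5)) = 0.7583·log₂(0.7583/0.0651) = 2.68593

D_KL(P||Q) = 0.00775 - 0.04698 - 0.06297 - 0.05027 + 2.68593 = 2.53346 ≈ 2.5335 bits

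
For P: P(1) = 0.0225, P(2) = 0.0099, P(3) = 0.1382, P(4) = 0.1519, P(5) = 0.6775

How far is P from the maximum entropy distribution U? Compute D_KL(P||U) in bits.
0.9447 bits

U(i) = 1/5 for all i

D_KL(P||U) = Σ P(x) log₂(P(x) / (1/5))
           = Σ P(x) log₂(P(x)) + log₂(5)
           = log₂(5) - H(P)

H(P) = -Σ P(x) log₂(P(x)):
  -P(1)·log₂(P(1)) = -(0.0225)·log₂(0.0225) = 0.12316
  -P(2)·log₂(P(2)) = -(0.0099)·log₂(0.0099) = 0.06592
  -P(3)·log₂(P(3)) = -(0.1382)·log₂(0.1382) = 0.39458
  -P(4)·log₂(P(4)) = -(0.1519)·log₂(0.1519) = 0.41299
  -P(5)·log₂(P(5)) = -(0.6775)·log₂(0.6775) = 0.38056
H(P) = 0.12316 + 0.06592 + 0.39458 + 0.41299 + 0.38056 = 1.37721 bits

log₂(5) = 2.32193 bits

D_KL(P||U) = 2.32193 - 1.37721 = 0.94472 ≈ 0.9447 bits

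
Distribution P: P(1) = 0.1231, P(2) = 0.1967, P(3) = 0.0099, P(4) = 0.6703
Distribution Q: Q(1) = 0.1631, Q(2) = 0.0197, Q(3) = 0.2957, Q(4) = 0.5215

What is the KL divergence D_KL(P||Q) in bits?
0.7972 bits

D_KL(P||Q) = Σ P(x) log₂(P(x)/Q(x))

Computing term by term:
  P(1)·log₂(P(1)/Q(1)) = 0.1231·log₂(0.1231/0.1631) = -0.04997
  P(2)·log₂(P(2)/Q(2)) = 0.1967·log₂(0.1967/0.0197) = 0.65299
  P(3)·log₂(P(3)/Q(3)) = 0.0099·log₂(0.0099/0.2957) = -0.04852
  P(4)·log₂(P(4)/Q(4)) = 0.6703·log₂(0.6703/0.5215) = 0.24274

D_KL(P||Q) = -0.04997 + 0.65299 - 0.04852 + 0.24274 = 0.79724 ≈ 0.7972 bits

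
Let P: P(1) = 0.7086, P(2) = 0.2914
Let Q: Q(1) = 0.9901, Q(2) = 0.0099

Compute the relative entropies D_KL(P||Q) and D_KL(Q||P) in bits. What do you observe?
D_KL(P||Q) = 1.0799 bits, D_KL(Q||P) = 0.4295 bits. The two directions give different values (D_KL(P||Q) exceeds D_KL(Q||P) by 0.6504 bits): KL divergence is asymmetric.

D_KL(P||Q) = Σ P(x) log₂(P(x)/Q(x))

Computing term by term:
  P(1)·log₂(P(1)/Q(1)) = 0.7086·log₂(0.7086/0.9901) = -0.34197
  P(2)·log₂(P(2)/Q(2)) = 0.2914·log₂(0.2914/0.0099) = 1.42187

D_KL(P||Q) = -0.34197 + 1.42187 = 1.07990 ≈ 1.0799 bits

D_KL(Q||P) = Σ Q(x) log₂(Q(x)/P(x))

Computing term by term:
  Q(1)·log₂(Q(1)/P(1)) = 0.9901·log₂(0.9901/0.7086) = 0.47783
  Q(2)·log₂(Q(2)/P(2)) = 0.0099·log₂(0.0099/0.2914) = -0.04831

D_KL(Q||P) = 0.47783 - 0.04831 = 0.42952 ≈ 0.4295 bits

These are NOT equal (difference: 0.6504 bits). KL divergence is asymmetric: D_KL(P||Q) ≠ D_KL(Q||P) in general.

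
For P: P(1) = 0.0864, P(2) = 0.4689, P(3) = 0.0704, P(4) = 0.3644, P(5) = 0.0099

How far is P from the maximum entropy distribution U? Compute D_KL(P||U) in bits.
0.6382 bits

U(i) = 1/5 for all i

D_KL(P||U) = Σ P(x) log₂(P(x) / (1/5))
           = Σ P(x) log₂(P(x)) + log₂(5)
           = log₂(5) - H(P)

H(P) = -Σ P(x) log₂(P(x)):
  -P(1)·log₂(P(1)) = -(0.0864)·log₂(0.0864) = 0.30524
  -P(2)·log₂(P(2)) = -(0.4689)·log₂(0.4689) = 0.51234
  -P(3)·log₂(P(3)) = -(0.0704)·log₂(0.0704) = 0.26951
  -P(4)·log₂(P(4)) = -(0.3644)·log₂(0.3644) = 0.53071
  -P(5)·log₂(P(5)) = -(0.0099)·log₂(0.0099) = 0.06592
H(P) = 0.30524 + 0.51234 + 0.26951 + 0.53071 + 0.06592 = 1.68372 bits

log₂(5) = 2.32193 bits

D_KL(P||U) = 2.32193 - 1.68372 = 0.63821 ≈ 0.6382 bits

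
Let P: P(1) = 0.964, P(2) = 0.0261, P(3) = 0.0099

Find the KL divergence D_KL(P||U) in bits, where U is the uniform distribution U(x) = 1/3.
1.3308 bits

U(i) = 1/3 for all i

D_KL(P||U) = Σ P(x) log₂(P(x) / (1/3))
           = Σ P(x) log₂(P(x)) + log₂(3)
           = log₂(3) - H(P)

H(P) = -Σ P(x) log₂(P(x)):
  -P(1)·log₂(P(1)) = -(0.964)·log₂(0.964) = 0.05099
  -P(2)·log₂(P(2)) = -(0.0261)·log₂(0.0261) = 0.13728
  -P(3)·log₂(P(3)) = -(0.0099)·log₂(0.0099) = 0.06592
H(P) = 0.05099 + 0.13728 + 0.06592 = 0.25419 bits

log₂(3) = 1.58496 bits

D_KL(P||U) = 1.58496 - 0.25419 = 1.33077 ≈ 1.3308 bits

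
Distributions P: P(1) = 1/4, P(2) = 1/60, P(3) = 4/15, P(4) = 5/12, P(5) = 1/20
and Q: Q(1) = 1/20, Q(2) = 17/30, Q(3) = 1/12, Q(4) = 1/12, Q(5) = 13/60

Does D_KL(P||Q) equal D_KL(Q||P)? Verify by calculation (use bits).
D_KL(P||Q) = 1.8049 bits, D_KL(Q||P) = 2.8918 bits. No — D_KL(P||Q) ≠ D_KL(Q||P) for this pair.

D_KL(P||Q) = Σ P(x) log₂(P(x)/Q(x))

Computing term by term:
  P(1)·log₂(P(1)/Q(1)) = (1/4)·log₂((1/4)/(1/20)) = 0.58048
  P(2)·log₂(P(2)/Q(2)) = (1/60)·log₂((1/60)/(17/30)) = -0.08479
  P(3)·log₂(P(3)/Q(3)) = (4/15)·log₂((4/15)/(1/12)) = 0.44749
  P(4)·log₂(P(4)/Q(4)) = (5/12)·log₂((5/12)/(1/12)) = 0.96747
  P(5)·log₂(P(5)/Q(5)) = (1/20)·log₂((1/20)/(13/60)) = -0.10577

D_KL(P||Q) = 0.58048 - 0.08479 + 0.44749 + 0.96747 - 0.10577 = 1.80488 ≈ 1.8049 bits

D_KL(Q||P) = Σ Q(x) log₂(Q(x)/P(x))

Computing term by term:
  Q(1)·log₂(Q(1)/P(1)) = (1/20)·log₂((1/20)/(1/4)) = -0.11610
  Q(2)·log₂(Q(2)/P(2)) = (17/30)·log₂((17/30)/(1/60)) = 2.88290
  Q(3)·log₂(Q(3)/P(3)) = (1/12)·log₂((1/12)/(4/15)) = -0.13984
  Q(4)·log₂(Q(4)/P(4)) = (1/12)·log₂((1/12)/(5/12)) = -0.19349
  Q(5)·log₂(Q(5)/P(5)) = (13/60)·log₂((13/60)/(1/20)) = 0.45835

D_KL(Q||P) = -0.11610 + 2.88290 - 0.13984 - 0.19349 + 0.45835 = 2.89182 ≈ 2.8918 bits

These are NOT equal (difference: 1.0869 bits). KL divergence is asymmetric: D_KL(P||Q) ≠ D_KL(Q||P) in general.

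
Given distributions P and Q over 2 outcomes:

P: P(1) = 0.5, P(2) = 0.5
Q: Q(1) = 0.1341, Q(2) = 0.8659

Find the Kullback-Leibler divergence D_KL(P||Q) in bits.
0.5532 bits

D_KL(P||Q) = Σ P(x) log₂(P(x)/Q(x))

Computing term by term:
  P(1)·log₂(P(1)/Q(1)) = 0.5·log₂(0.5/0.1341) = 0.94931
  P(2)·log₂(P(2)/Q(2)) = 0.5·log₂(0.5/0.8659) = -0.39614

D_KL(P||Q) = 0.94931 - 0.39614 = 0.55317 ≈ 0.5532 bits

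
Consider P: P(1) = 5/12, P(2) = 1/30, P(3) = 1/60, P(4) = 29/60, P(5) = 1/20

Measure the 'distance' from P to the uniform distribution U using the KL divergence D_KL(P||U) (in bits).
0.8106 bits

U(i) = 1/5 for all i

D_KL(P||U) = Σ P(x) log₂(P(x) / (1/5))
           = Σ P(x) log₂(P(x)) + log₂(5)
           = log₂(5) - H(P)

H(P) = -Σ P(x) log₂(P(x)):
  -P(1)·log₂(P(1)) = -(5/12)·log₂(5/12) = 0.52626
  -P(2)·log₂(P(2)) = -(1/30)·log₂(1/30) = 0.16356
  -P(3)·log₂(P(3)) = -(1/60)·log₂(1/60) = 0.09845
  -P(4)·log₂(P(4)) = -(29/60)·log₂(29/60) = 0.50697
  -P(5)·log₂(P(5)) = -(1/20)·log₂(1/20) = 0.21610
H(P) = 0.52626 + 0.16356 + 0.09845 + 0.50697 + 0.21610 = 1.51134 bits

log₂(5) = 2.32193 bits

D_KL(P||U) = 2.32193 - 1.51134 = 0.81059 ≈ 0.8106 bits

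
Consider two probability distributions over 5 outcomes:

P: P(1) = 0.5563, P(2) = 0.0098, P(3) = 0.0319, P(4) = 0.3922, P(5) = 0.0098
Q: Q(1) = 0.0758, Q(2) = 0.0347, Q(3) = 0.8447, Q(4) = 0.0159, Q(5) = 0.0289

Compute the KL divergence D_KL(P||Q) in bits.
3.2295 bits

D_KL(P||Q) = Σ P(x) log₂(P(x)/Q(x))

Computing term by term:
  P(1)·log₂(P(1)/Q(1)) = 0.5563·log₂(0.5563/0.0758) = 1.59969
  P(2)·log₂(P(2)/Q(2)) = 0.0098·log₂(0.0098/0.0347) = -0.01788
  P(3)·log₂(P(3)/Q(3)) = 0.0319·log₂(0.0319/0.8447) = -0.15079
  P(4)·log₂(P(4)/Q(4)) = 0.3922·log₂(0.3922/0.0159) = 1.81373
  P(5)·log₂(P(5)/Q(5)) = 0.0098·log₂(0.0098/0.0289) = -0.01529

D_KL(P||Q) = 1.59969 - 0.01788 - 0.15079 + 1.81373 - 0.01529 = 3.22946 ≈ 3.2295 bits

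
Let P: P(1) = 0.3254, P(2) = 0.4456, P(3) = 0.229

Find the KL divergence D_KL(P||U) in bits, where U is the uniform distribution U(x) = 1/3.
0.0513 bits

U(i) = 1/3 for all i

D_KL(P||U) = Σ P(x) log₂(P(x) / (1/3))
           = Σ P(x) log₂(P(x)) + log₂(3)
           = log₂(3) - H(P)

H(P) = -Σ P(x) log₂(P(x)):
  -P(1)·log₂(P(1)) = -(0.3254)·log₂(0.3254) = 0.52705
  -P(2)·log₂(P(2)) = -(0.4456)·log₂(0.4456) = 0.51965
  -P(3)·log₂(P(3)) = -(0.229)·log₂(0.229) = 0.48699
H(P) = 0.52705 + 0.51965 + 0.48699 = 1.53369 bits

log₂(3) = 1.58496 bits

D_KL(P||U) = 1.58496 - 1.53369 = 0.05127 ≈ 0.0513 bits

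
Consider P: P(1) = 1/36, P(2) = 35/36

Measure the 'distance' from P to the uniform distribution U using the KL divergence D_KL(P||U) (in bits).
0.8169 bits

U(i) = 1/2 for all i

D_KL(P||U) = Σ P(x) log₂(P(x) / (1/2))
           = Σ P(x) log₂(P(x)) + log₂(2)
           = log₂(2) - H(P)

H(P) = -Σ P(x) log₂(P(x)):
  -P(1)·log₂(P(1)) = -(1/36)·log₂(1/36) = 0.14361
  -P(2)·log₂(P(2)) = -(35/36)·log₂(35/36) = 0.03951
H(P) = 0.14361 + 0.03951 = 0.18312 bits

log₂(2) = 1.00000 bits

D_KL(P||U) = 1.00000 - 0.18312 = 0.81688 ≈ 0.8169 bits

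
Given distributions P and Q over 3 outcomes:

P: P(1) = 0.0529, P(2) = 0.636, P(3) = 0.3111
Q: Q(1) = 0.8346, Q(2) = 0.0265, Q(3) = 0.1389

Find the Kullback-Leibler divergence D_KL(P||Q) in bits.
3.0674 bits

D_KL(P||Q) = Σ P(x) log₂(P(x)/Q(x))

Computing term by term:
  P(1)·log₂(P(1)/Q(1)) = 0.0529·log₂(0.0529/0.8346) = -0.21053
  P(2)·log₂(P(2)/Q(2)) = 0.636·log₂(0.636/0.0265) = 2.91604
  P(3)·log₂(P(3)/Q(3)) = 0.3111·log₂(0.3111/0.1389) = 0.36191

D_KL(P||Q) = -0.21053 + 2.91604 + 0.36191 = 3.06742 ≈ 3.0674 bits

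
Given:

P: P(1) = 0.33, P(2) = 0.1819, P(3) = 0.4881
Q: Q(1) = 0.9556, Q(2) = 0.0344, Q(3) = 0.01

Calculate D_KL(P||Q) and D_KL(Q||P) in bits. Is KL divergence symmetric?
D_KL(P||Q) = 2.6686 bits, D_KL(Q||P) = 1.3271 bits. No, KL divergence is not symmetric.

D_KL(P||Q) = Σ P(x) log₂(P(x)/Q(x))

Computing term by term:
  P(1)·log₂(P(1)/Q(1)) = 0.33·log₂(0.33/0.9556) = -0.50620
  P(2)·log₂(P(2)/Q(2)) = 0.1819·log₂(0.1819/0.0344) = 0.43704
  P(3)·log₂(P(3)/Q(3)) = 0.4881·log₂(0.4881/0.01) = 2.73780

D_KL(P||Q) = -0.50620 + 0.43704 + 2.73780 = 2.66864 ≈ 2.6686 bits

D_KL(Q||P) = Σ Q(x) log₂(Q(x)/P(x))

Computing term by term:
  Q(1)·log₂(Q(1)/P(1)) = 0.9556·log₂(0.9556/0.33) = 1.46583
  Q(2)·log₂(Q(2)/P(2)) = 0.0344·log₂(0.0344/0.1819) = -0.08265
  Q(3)·log₂(Q(3)/P(3)) = 0.01·log₂(0.01/0.4881) = -0.05609

D_KL(Q||P) = 1.46583 - 0.08265 - 0.05609 = 1.32709 ≈ 1.3271 bits

These are NOT equal (difference: 1.3415 bits). KL divergence is asymmetric: D_KL(P||Q) ≠ D_KL(Q||P) in general.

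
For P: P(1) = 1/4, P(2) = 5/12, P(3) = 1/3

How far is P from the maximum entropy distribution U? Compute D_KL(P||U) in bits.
0.0304 bits

U(i) = 1/3 for all i

D_KL(P||U) = Σ P(x) log₂(P(x) / (1/3))
           = Σ P(x) log₂(P(x)) + log₂(3)
           = log₂(3) - H(P)

H(P) = -Σ P(x) log₂(P(x)):
  -P(1)·log₂(P(1)) = -(1/4)·log₂(1/4) = 0.50000
  -P(2)·log₂(P(2)) = -(5/12)·log₂(5/12) = 0.52626
  -P(3)·log₂(P(3)) = -(1/3)·log₂(1/3) = 0.52832
H(P) = 0.50000 + 0.52626 + 0.52832 = 1.55458 bits

log₂(3) = 1.58496 bits

D_KL(P||U) = 1.58496 - 1.55458 = 0.03038 ≈ 0.0304 bits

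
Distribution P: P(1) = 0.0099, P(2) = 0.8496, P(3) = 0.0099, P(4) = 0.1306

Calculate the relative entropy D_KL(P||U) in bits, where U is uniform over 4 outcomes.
1.2848 bits

U(i) = 1/4 for all i

D_KL(P||U) = Σ P(x) log₂(P(x) / (1/4))
           = Σ P(x) log₂(P(x)) + log₂(4)
           = log₂(4) - H(P)

H(P) = -Σ P(x) log₂(P(x)):
  -P(1)·log₂(P(1)) = -(0.0099)·log₂(0.0099) = 0.06592
  -P(2)·log₂(P(2)) = -(0.8496)·log₂(0.8496) = 0.19978
  -P(3)·log₂(P(3)) = -(0.0099)·log₂(0.0099) = 0.06592
  -P(4)·log₂(P(4)) = -(0.1306)·log₂(0.1306) = 0.38354
H(P) = 0.06592 + 0.19978 + 0.06592 + 0.38354 = 0.71516 bits

log₂(4) = 2.00000 bits

D_KL(P||U) = 2.00000 - 0.71516 = 1.28484 ≈ 1.2848 bits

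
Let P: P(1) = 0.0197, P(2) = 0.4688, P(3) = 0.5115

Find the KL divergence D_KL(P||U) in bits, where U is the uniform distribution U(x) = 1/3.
0.4663 bits

U(i) = 1/3 for all i

D_KL(P||U) = Σ P(x) log₂(P(x) / (1/3))
           = Σ P(x) log₂(P(x)) + log₂(3)
           = log₂(3) - H(P)

H(P) = -Σ P(x) log₂(P(x)):
  -P(1)·log₂(P(1)) = -(0.0197)·log₂(0.0197) = 0.11161
  -P(2)·log₂(P(2)) = -(0.4688)·log₂(0.4688) = 0.51238
  -P(3)·log₂(P(3)) = -(0.5115)·log₂(0.5115) = 0.49472
H(P) = 0.11161 + 0.51238 + 0.49472 = 1.11871 bits

log₂(3) = 1.58496 bits

D_KL(P||U) = 1.58496 - 1.11871 = 0.46625 ≈ 0.4663 bits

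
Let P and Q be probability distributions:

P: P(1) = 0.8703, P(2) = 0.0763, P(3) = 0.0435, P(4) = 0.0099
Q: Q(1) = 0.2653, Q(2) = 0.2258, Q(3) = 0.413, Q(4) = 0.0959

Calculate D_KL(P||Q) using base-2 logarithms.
1.1985 bits

D_KL(P||Q) = Σ P(x) log₂(P(x)/Q(x))

Computing term by term:
  P(1)·log₂(P(1)/Q(1)) = 0.8703·log₂(0.8703/0.2653) = 1.49160
  P(2)·log₂(P(2)/Q(2)) = 0.0763·log₂(0.0763/0.2258) = -0.11943
  P(3)·log₂(P(3)/Q(3)) = 0.0435·log₂(0.0435/0.413) = -0.14125
  P(4)·log₂(P(4)/Q(4)) = 0.0099·log₂(0.0099/0.0959) = -0.03243

D_KL(P||Q) = 1.49160 - 0.11943 - 0.14125 - 0.03243 = 1.19849 ≈ 1.1985 bits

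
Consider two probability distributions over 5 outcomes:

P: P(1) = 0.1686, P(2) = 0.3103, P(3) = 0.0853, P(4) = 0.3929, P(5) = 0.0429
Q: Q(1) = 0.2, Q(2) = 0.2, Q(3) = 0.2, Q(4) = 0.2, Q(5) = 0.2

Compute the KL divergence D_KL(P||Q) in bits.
0.3377 bits

D_KL(P||Q) = Σ P(x) log₂(P(x)/Q(x))

Computing term by term:
  P(1)·log₂(P(1)/Q(1)) = 0.1686·log₂(0.1686/0.2) = -0.04154
  P(2)·log₂(P(2)/Q(2)) = 0.3103·log₂(0.3103/0.2) = 0.19663
  P(3)·log₂(P(3)/Q(3)) = 0.0853·log₂(0.0853/0.2) = -0.10487
  P(4)·log₂(P(4)/Q(4)) = 0.3929·log₂(0.3929/0.2) = 0.38275
  P(5)·log₂(P(5)/Q(5)) = 0.0429·log₂(0.0429/0.2) = -0.09528

D_KL(P||Q) = -0.04154 + 0.19663 - 0.10487 + 0.38275 - 0.09528 = 0.33769 ≈ 0.3377 bits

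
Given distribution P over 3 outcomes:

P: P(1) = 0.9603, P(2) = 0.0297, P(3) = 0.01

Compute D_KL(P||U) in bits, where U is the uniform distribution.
1.3117 bits

U(i) = 1/3 for all i

D_KL(P||U) = Σ P(x) log₂(P(x) / (1/3))
           = Σ P(x) log₂(P(x)) + log₂(3)
           = log₂(3) - H(P)

H(P) = -Σ P(x) log₂(P(x)):
  -P(1)·log₂(P(1)) = -(0.9603)·log₂(0.9603) = 0.05612
  -P(2)·log₂(P(2)) = -(0.0297)·log₂(0.0297) = 0.15068
  -P(3)·log₂(P(3)) = -(0.01)·log₂(0.01) = 0.06644
H(P) = 0.05612 + 0.15068 + 0.06644 = 0.27324 bits

log₂(3) = 1.58496 bits

D_KL(P||U) = 1.58496 - 0.27324 = 1.31172 ≈ 1.3117 bits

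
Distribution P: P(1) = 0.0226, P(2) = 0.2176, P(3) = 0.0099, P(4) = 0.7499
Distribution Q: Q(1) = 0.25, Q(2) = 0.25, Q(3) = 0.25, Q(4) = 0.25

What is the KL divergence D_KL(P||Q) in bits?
1.0204 bits

D_KL(P||Q) = Σ P(x) log₂(P(x)/Q(x))

Computing term by term:
  P(1)·log₂(P(1)/Q(1)) = 0.0226·log₂(0.0226/0.25) = -0.07837
  P(2)·log₂(P(2)/Q(2)) = 0.2176·log₂(0.2176/0.25) = -0.04357
  P(3)·log₂(P(3)/Q(3)) = 0.0099·log₂(0.0099/0.25) = -0.04612
  P(4)·log₂(P(4)/Q(4)) = 0.7499·log₂(0.7499/0.25) = 1.18842

D_KL(P||Q) = -0.07837 - 0.04357 - 0.04612 + 1.18842 = 1.02036 ≈ 1.0204 bits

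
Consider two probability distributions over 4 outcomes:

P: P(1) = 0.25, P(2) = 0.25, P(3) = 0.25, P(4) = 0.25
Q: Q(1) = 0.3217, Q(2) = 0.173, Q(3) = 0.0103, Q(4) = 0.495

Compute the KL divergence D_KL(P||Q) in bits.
0.9458 bits

D_KL(P||Q) = Σ P(x) log₂(P(x)/Q(x))

Computing term by term:
  P(1)·log₂(P(1)/Q(1)) = 0.25·log₂(0.25/0.3217) = -0.09095
  P(2)·log₂(P(2)/Q(2)) = 0.25·log₂(0.25/0.173) = 0.13279
  P(3)·log₂(P(3)/Q(3)) = 0.25·log₂(0.25/0.0103) = 1.15030
  P(4)·log₂(P(4)/Q(4)) = 0.25·log₂(0.25/0.495) = -0.24638

D_KL(P||Q) = -0.09095 + 0.13279 + 1.15030 - 0.24638 = 0.94576 ≈ 0.9458 bits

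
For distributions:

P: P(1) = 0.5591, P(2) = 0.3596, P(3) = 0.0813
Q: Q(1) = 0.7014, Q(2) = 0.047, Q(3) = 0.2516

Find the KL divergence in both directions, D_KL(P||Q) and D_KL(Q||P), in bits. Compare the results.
D_KL(P||Q) = 0.7403 bits, D_KL(Q||P) = 0.5015 bits. D_KL(P||Q) is larger than D_KL(Q||P) by 0.2388 bits; the two directions differ.

D_KL(P||Q) = Σ P(x) log₂(P(x)/Q(x))

Computing term by term:
  P(1)·log₂(P(1)/Q(1)) = 0.5591·log₂(0.5591/0.7014) = -0.18290
  P(2)·log₂(P(2)/Q(2)) = 0.3596·log₂(0.3596/0.047) = 1.05566
  P(3)·log₂(P(3)/Q(3)) = 0.0813·log₂(0.0813/0.2516) = -0.13250

D_KL(P||Q) = -0.18290 + 1.05566 - 0.13250 = 0.74026 ≈ 0.7403 bits

D_KL(Q||P) = Σ Q(x) log₂(Q(x)/P(x))

Computing term by term:
  Q(1)·log₂(Q(1)/P(1)) = 0.7014·log₂(0.7014/0.5591) = 0.22945
  Q(2)·log₂(Q(2)/P(2)) = 0.047·log₂(0.047/0.3596) = -0.13798
  Q(3)·log₂(Q(3)/P(3)) = 0.2516·log₂(0.2516/0.0813) = 0.41006

D_KL(Q||P) = 0.22945 - 0.13798 + 0.41006 = 0.50153 ≈ 0.5015 bits

These are NOT equal (difference: 0.2388 bits). KL divergence is asymmetric: D_KL(P||Q) ≠ D_KL(Q||P) in general.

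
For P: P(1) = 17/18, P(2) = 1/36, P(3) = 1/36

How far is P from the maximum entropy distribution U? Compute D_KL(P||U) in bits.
1.2199 bits

U(i) = 1/3 for all i

D_KL(P||U) = Σ P(x) log₂(P(x) / (1/3))
           = Σ P(x) log₂(P(x)) + log₂(3)
           = log₂(3) - H(P)

H(P) = -Σ P(x) log₂(P(x)):
  -P(1)·log₂(P(1)) = -(17/18)·log₂(17/18) = 0.07788
  -P(2)·log₂(P(2)) = -(1/36)·log₂(1/36) = 0.14361
  -P(3)·log₂(P(3)) = -(1/36)·log₂(1/36) = 0.14361
H(P) = 0.07788 + 0.14361 + 0.14361 = 0.36510 bits

log₂(3) = 1.58496 bits

D_KL(P||U) = 1.58496 - 0.36510 = 1.21986 ≈ 1.2199 bits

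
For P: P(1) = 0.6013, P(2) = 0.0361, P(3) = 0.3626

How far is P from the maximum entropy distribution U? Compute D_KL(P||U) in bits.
0.4400 bits

U(i) = 1/3 for all i

D_KL(P||U) = Σ P(x) log₂(P(x) / (1/3))
           = Σ P(x) log₂(P(x)) + log₂(3)
           = log₂(3) - H(P)

H(P) = -Σ P(x) log₂(P(x)):
  -P(1)·log₂(P(1)) = -(0.6013)·log₂(0.6013) = 0.44126
  -P(2)·log₂(P(2)) = -(0.0361)·log₂(0.0361) = 0.17299
  -P(3)·log₂(P(3)) = -(0.3626)·log₂(0.3626) = 0.53068
H(P) = 0.44126 + 0.17299 + 0.53068 = 1.14493 bits

log₂(3) = 1.58496 bits

D_KL(P||U) = 1.58496 - 1.14493 = 0.44003 ≈ 0.4400 bits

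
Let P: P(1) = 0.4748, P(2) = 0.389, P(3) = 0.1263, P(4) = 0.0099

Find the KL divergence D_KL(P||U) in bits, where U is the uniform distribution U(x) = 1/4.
0.5170 bits

U(i) = 1/4 for all i

D_KL(P||U) = Σ P(x) log₂(P(x) / (1/4))
           = Σ P(x) log₂(P(x)) + log₂(4)
           = log₂(4) - H(P)

H(P) = -Σ P(x) log₂(P(x)):
  -P(1)·log₂(P(1)) = -(0.4748)·log₂(0.4748) = 0.51022
  -P(2)·log₂(P(2)) = -(0.389)·log₂(0.389) = 0.52988
  -P(3)·log₂(P(3)) = -(0.1263)·log₂(0.1263) = 0.37701
  -P(4)·log₂(P(4)) = -(0.0099)·log₂(0.0099) = 0.06592
H(P) = 0.51022 + 0.52988 + 0.37701 + 0.06592 = 1.48303 bits

log₂(4) = 2.00000 bits

D_KL(P||U) = 2.00000 - 1.48303 = 0.51697 ≈ 0.5170 bits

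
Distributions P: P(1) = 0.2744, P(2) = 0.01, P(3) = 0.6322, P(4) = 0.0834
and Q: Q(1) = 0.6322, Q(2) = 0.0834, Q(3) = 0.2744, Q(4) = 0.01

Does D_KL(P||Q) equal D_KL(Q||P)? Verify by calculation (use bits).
D_KL(P||Q) = 0.6554 bits, D_KL(Q||P) = 0.6554 bits. Yes — for this pair D_KL(P||Q) = D_KL(Q||P).

D_KL(P||Q) = Σ P(x) log₂(P(x)/Q(x))

Computing term by term:
  P(1)·log₂(P(1)/Q(1)) = 0.2744·log₂(0.2744/0.6322) = -0.33041
  P(2)·log₂(P(2)/Q(2)) = 0.01·log₂(0.01/0.0834) = -0.03060
  P(3)·log₂(P(3)/Q(3)) = 0.6322·log₂(0.6322/0.2744) = 0.76123
  P(4)·log₂(P(4)/Q(4)) = 0.0834·log₂(0.0834/0.01) = 0.25521

D_KL(P||Q) = -0.33041 - 0.03060 + 0.76123 + 0.25521 = 0.65543 ≈ 0.6554 bits

D_KL(Q||P) = Σ Q(x) log₂(Q(x)/P(x))

Computing term by term:
  Q(1)·log₂(Q(1)/P(1)) = 0.6322·log₂(0.6322/0.2744) = 0.76123
  Q(2)·log₂(Q(2)/P(2)) = 0.0834·log₂(0.0834/0.01) = 0.25521
  Q(3)·log₂(Q(3)/P(3)) = 0.2744·log₂(0.2744/0.6322) = -0.33041
  Q(4)·log₂(Q(4)/P(4)) = 0.01·log₂(0.01/0.0834) = -0.03060

D_KL(Q||P) = 0.76123 + 0.25521 - 0.33041 - 0.03060 = 0.65543 ≈ 0.6554 bits

These ARE equal here. Q is P with outcomes relabeled (Q(1) = P(3), Q(2) = P(4), Q(3) = P(1), Q(4) = P(2)) by a relabeling that is its own inverse, so the two sums contain exactly the same terms in a different order. This is a special case — KL divergence is not symmetric in general: D_KL(P||Q) ≠ D_KL(Q||P) for most P, Q.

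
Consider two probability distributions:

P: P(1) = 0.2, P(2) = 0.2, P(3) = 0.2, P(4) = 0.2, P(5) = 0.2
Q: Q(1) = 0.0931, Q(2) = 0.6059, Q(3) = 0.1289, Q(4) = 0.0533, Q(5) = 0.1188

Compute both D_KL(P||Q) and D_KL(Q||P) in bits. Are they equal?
D_KL(P||Q) = 0.5594 bits, D_KL(Q||P) = 0.5935 bits. No, they are not equal.

D_KL(P||Q) = Σ P(x) log₂(P(x)/Q(x))

Computing term by term:
  P(1)·log₂(P(1)/Q(1)) = 0.2·log₂(0.2/0.0931) = 0.22063
  P(2)·log₂(P(2)/Q(2)) = 0.2·log₂(0.2/0.6059) = -0.31982
  P(3)·log₂(P(3)/Q(3)) = 0.2·log₂(0.2/0.1289) = 0.12675
  P(4)·log₂(P(4)/Q(4)) = 0.2·log₂(0.2/0.0533) = 0.38156
  P(5)·log₂(P(5)/Q(5)) = 0.2·log₂(0.2/0.1188) = 0.15029

D_KL(P||Q) = 0.22063 - 0.31982 + 0.12675 + 0.38156 + 0.15029 = 0.55941 ≈ 0.5594 bits

D_KL(Q||P) = Σ Q(x) log₂(Q(x)/P(x))

Computing term by term:
  Q(1)·log₂(Q(1)/P(1)) = 0.0931·log₂(0.0931/0.2) = -0.10270
  Q(2)·log₂(Q(2)/P(2)) = 0.6059·log₂(0.6059/0.2) = 0.96888
  Q(3)·log₂(Q(3)/P(3)) = 0.1289·log₂(0.1289/0.2) = -0.08169
  Q(4)·log₂(Q(4)/P(4)) = 0.0533·log₂(0.0533/0.2) = -0.10169
  Q(5)·log₂(Q(5)/P(5)) = 0.1188·log₂(0.1188/0.2) = -0.08927

D_KL(Q||P) = -0.10270 + 0.96888 - 0.08169 - 0.10169 - 0.08927 = 0.59353 ≈ 0.5935 bits

These are NOT equal (difference: 0.0341 bits). KL divergence is asymmetric: D_KL(P||Q) ≠ D_KL(Q||P) in general.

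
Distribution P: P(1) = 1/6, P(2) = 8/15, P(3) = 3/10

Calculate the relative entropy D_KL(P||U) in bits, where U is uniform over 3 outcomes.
0.1494 bits

U(i) = 1/3 for all i

D_KL(P||U) = Σ P(x) log₂(P(x) / (1/3))
           = Σ P(x) log₂(P(x)) + log₂(3)
           = log₂(3) - H(P)

H(P) = -Σ P(x) log₂(P(x)):
  -P(1)·log₂(P(1)) = -(1/6)·log₂(1/6) = 0.43083
  -P(2)·log₂(P(2)) = -(8/15)·log₂(8/15) = 0.48367
  -P(3)·log₂(P(3)) = -(3/10)·log₂(3/10) = 0.52109
H(P) = 0.43083 + 0.48367 + 0.52109 = 1.43559 bits

log₂(3) = 1.58496 bits

D_KL(P||U) = 1.58496 - 1.43559 = 0.14937 ≈ 0.1494 bits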